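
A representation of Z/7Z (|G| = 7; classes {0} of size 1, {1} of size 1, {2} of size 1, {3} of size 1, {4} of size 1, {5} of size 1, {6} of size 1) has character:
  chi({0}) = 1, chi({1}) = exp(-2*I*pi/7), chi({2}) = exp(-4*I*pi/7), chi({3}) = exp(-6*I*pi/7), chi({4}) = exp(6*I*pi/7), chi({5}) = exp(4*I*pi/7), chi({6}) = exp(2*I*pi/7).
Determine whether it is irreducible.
Irreducible: <chi, chi> = 1.

Argument: <chi, chi> = (1/|G|) sum_C |C| * |chi(C)|^2 = (1/7)[1*|1|^2 + 1*|exp(-2*I*pi/7)|^2 + 1*|exp(-4*I*pi/7)|^2 + 1*|exp(-6*I*pi/7)|^2 + 1*|exp(6*I*pi/7)|^2 + 1*|exp(4*I*pi/7)|^2 + 1*|exp(2*I*pi/7)|^2]
  = (1/7)[(1) + (1) + (1) + (1) + (1) + (1) + (1)] = 7/7 = 1.
(Exp terms are combined using exp(i*s)*conj(exp(i*t)) = exp(i*(s-t)), and sums of them are collapsed using the identity that for every m > 1 the m distinct m-th roots of unity sum to 0, e.g. 1 + exp(2*I*pi/3) + exp(-2*I*pi/3) = 0.)
A character is irreducible iff <chi, chi> = 1, so this representation is irreducible.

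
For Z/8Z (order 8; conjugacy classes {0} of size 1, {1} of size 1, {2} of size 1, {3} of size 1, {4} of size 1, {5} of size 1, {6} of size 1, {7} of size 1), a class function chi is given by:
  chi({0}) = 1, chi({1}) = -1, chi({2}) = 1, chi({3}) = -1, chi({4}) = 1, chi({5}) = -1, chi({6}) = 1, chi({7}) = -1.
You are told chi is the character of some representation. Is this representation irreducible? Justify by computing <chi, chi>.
Irreducible: <chi, chi> = 1.

Argument: <chi, chi> = (1/|G|) sum_C |C| * |chi(C)|^2 = (1/8)[1*|1|^2 + 1*|-1|^2 + 1*|1|^2 + 1*|-1|^2 + 1*|1|^2 + 1*|-1|^2 + 1*|1|^2 + 1*|-1|^2]
  = (1/8)[(1) + (1) + (1) + (1) + (1) + (1) + (1) + (1)] = 8/8 = 1.
(Exp terms are combined using exp(i*s)*conj(exp(i*t)) = exp(i*(s-t)), and sums of them are collapsed using the identity that for every m > 1 the m distinct m-th roots of unity sum to 0, e.g. 1 + exp(2*I*pi/3) + exp(-2*I*pi/3) = 0.)
A character is irreducible iff <chi, chi> = 1, so this representation is irreducible.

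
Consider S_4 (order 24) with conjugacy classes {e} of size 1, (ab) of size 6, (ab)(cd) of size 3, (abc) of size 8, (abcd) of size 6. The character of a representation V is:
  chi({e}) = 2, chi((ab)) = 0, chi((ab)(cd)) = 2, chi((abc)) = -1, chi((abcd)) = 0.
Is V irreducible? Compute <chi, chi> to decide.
Irreducible: <chi, chi> = 1.

Why: <chi, chi> = (1/|G|) sum_C |C| * |chi(C)|^2 = (1/24)[1*|2|^2 + 6*|0|^2 + 3*|2|^2 + 8*|-1|^2 + 6*|0|^2]
  = (1/24)[(4) + (0) + (12) + (8) + (0)] = 24/24 = 1.
A character is irreducible iff <chi, chi> = 1, so this representation is irreducible.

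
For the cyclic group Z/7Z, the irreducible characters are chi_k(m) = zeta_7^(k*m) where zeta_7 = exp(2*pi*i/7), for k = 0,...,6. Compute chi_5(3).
chi_5(3) = zeta_7^15 = exp(2*I*pi/7)

Solution. chi_5(3) = zeta_7^(5*3) = zeta_7^15. Since zeta_7^7 = 1, this equals zeta_7^1 = exp(2*pi*i*1/7) = exp(2*I*pi/7).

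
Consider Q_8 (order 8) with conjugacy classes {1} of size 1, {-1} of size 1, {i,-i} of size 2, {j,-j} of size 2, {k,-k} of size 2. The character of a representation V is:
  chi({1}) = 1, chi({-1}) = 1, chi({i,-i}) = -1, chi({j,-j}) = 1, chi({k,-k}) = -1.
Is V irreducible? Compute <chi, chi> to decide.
Irreducible: <chi, chi> = 1.

Details: <chi, chi> = (1/|G|) sum_C |C| * |chi(C)|^2 = (1/8)[1*|1|^2 + 1*|1|^2 + 2*|-1|^2 + 2*|1|^2 + 2*|-1|^2]
  = (1/8)[(1) + (1) + (2) + (2) + (2)] = 8/8 = 1.
A character is irreducible iff <chi, chi> = 1, so this representation is irreducible.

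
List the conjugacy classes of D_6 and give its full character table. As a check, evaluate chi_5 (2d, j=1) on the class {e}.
Conjugacy classes: {e} of size 1, {r^3} of size 1, {r^1, r^5} of size 2, {r^2, r^4} of size 2, {s, sr^2, ...} of size 3, {sr, sr^3, ...} of size 3.
Character table:
  irrep \ class              {e} (size 1)  {r^3} (size 1)  {r^1, r^5} (size 2)  {r^2, r^4} (size 2)  {s, sr^2, ...} (size 3)  {sr, sr^3, ...} (size 3)
  chi_1 (triv)               1             1               1                    1                    1                        1                       
  chi_2 (sign: r->1, s->-1)  1             1               1                    1                    -1                       -1                      
  chi_3 (r->-1, s->1)        1             -1              -1                   1                    1                        -1                      
  chi_4 (r->-1, s->-1)       1             -1              -1                   1                    -1                       1                       
  chi_5 (2d, j=1)            2             -2              1                    -1                   0                        0                       
  chi_6 (2d, j=2)            2             2               -1                   -1                   0                        0                       

Spot check: chi_5 (2d, j=1) on {e} = 2.

Justification: D_6 has order 2*6 = 12 with 6 conjugacy classes, hence 6 irreducibles. Sum of squared dims 1 + 1 + 1 + 1 + 4 + 4 = 12 = |G|. Linear characters come from the abelianisation; the 2-dimensional irreps have character r^k -> 2*cos(2*pi*j*k/6), reflections -> 0.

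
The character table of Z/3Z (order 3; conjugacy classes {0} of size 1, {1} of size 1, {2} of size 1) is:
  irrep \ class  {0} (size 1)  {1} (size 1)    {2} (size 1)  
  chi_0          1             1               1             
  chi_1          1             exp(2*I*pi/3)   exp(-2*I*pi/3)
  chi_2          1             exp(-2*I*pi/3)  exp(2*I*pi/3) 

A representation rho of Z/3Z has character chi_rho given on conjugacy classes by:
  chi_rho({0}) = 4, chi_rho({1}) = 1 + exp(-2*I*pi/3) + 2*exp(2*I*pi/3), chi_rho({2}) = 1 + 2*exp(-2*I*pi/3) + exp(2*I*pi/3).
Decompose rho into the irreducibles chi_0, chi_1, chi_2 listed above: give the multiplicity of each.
Multiplicities: chi_0: 1, chi_1: 2, chi_2: 1.

Proof sketch: Use <chi_rho, chi> = (1/|G|) sum_C |C| * chi_rho(C) * conj(chi(C)) with |G| = 3 for each irreducible chi in the table:
  <chi_rho, chi_0> = (1/3)[1*(4)*conj(1) + 1*(1 + exp(-2*I*pi/3) + 2*exp(2*I*pi/3))*conj(1) + 1*(1 + 2*exp(-2*I*pi/3) + exp(2*I*pi/3))*conj(1)]
      = (1/3)[(4) + (1 + exp(-2*I*pi/3) + 2*exp(2*I*pi/3)) + (1 + 2*exp(-2*I*pi/3) + exp(2*I*pi/3))] = 3/3 = 1
  <chi_rho, chi_1> = (1/3)[1*(4)*conj(1) + 1*(1 + exp(-2*I*pi/3) + 2*exp(2*I*pi/3))*conj(exp(2*I*pi/3)) + 1*(1 + 2*exp(-2*I*pi/3) + exp(2*I*pi/3))*conj(exp(-2*I*pi/3))]
      = (1/3)[(4) + (1) + (1)] = 6/3 = 2
  <chi_rho, chi_2> = (1/3)[1*(4)*conj(1) + 1*(1 + exp(-2*I*pi/3) + 2*exp(2*I*pi/3))*conj(exp(-2*I*pi/3)) + 1*(1 + 2*exp(-2*I*pi/3) + exp(2*I*pi/3))*conj(exp(2*I*pi/3))]
      = (1/3)[(4) + (1 + 2*exp(-2*I*pi/3) + exp(2*I*pi/3)) + (1 + exp(-2*I*pi/3) + 2*exp(2*I*pi/3))] = 3/3 = 1
(Exp terms are combined using exp(i*s)*conj(exp(i*t)) = exp(i*(s-t)), and sums of them are collapsed using the identity that for every m > 1 the m distinct m-th roots of unity sum to 0, e.g. 1 + exp(2*I*pi/3) + exp(-2*I*pi/3) = 0.)
Dimension check: dim(rho) = sum (mult * dim) = 1*1 + 2*1 + 1*1 = 4 = chi_rho(e) = 4.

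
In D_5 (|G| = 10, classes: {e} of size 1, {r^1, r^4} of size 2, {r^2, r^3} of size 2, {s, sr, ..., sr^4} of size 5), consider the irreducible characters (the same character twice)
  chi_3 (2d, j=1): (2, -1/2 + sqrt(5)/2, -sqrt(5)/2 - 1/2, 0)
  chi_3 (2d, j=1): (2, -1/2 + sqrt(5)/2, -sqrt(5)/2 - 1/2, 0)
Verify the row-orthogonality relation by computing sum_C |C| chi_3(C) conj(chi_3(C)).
Sum = 10 = |G| = 10; so <chi_3, chi_3> = 1 (norm-1 confirms irreducibility).

Details: Compute term by term over conjugacy classes (|C| * chi_3(C) * conj(chi_3(C))):
  1*(2)*conj(2) + 2*(-1/2 + sqrt(5)/2)*conj(-1/2 + sqrt(5)/2) + 2*(-sqrt(5)/2 - 1/2)*conj(-sqrt(5)/2 - 1/2) + 5*(0)*conj(0)
  = (4) + (3 - sqrt(5)) + (sqrt(5) + 3) + (0)
  = 10.
Dividing by |G| = 10 gives 10/10 = 1, matching the row-orthogonality relation <chi_3, chi_3> = [chi_3 = chi_3].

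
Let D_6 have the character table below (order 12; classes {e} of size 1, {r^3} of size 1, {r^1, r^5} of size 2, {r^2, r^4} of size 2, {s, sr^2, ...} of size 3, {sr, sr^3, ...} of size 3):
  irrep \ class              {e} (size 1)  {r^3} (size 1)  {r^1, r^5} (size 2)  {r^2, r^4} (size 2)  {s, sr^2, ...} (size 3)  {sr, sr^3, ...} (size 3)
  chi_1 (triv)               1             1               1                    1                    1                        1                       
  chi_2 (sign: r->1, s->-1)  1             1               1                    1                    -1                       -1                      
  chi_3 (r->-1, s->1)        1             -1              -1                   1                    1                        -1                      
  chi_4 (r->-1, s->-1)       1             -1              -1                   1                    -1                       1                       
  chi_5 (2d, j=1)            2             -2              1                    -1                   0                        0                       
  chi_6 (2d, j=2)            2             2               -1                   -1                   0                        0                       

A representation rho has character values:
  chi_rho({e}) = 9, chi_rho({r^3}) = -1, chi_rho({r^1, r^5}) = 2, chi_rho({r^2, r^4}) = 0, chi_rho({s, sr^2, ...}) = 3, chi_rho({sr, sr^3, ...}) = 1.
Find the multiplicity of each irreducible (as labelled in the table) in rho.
Multiplicities: chi_1: 2, chi_2: 0, chi_3: 1, chi_4: 0, chi_5: 2, chi_6: 1.

Argument: Use <chi_rho, chi> = (1/|G|) sum_C |C| * chi_rho(C) * conj(chi(C)) with |G| = 12 for each irreducible chi in the table:
  <chi_rho, chi_1> = (1/12)[1*(9)*conj(1) + 1*(-1)*conj(1) + 2*(2)*conj(1) + 2*(0)*conj(1) + 3*(3)*conj(1) + 3*(1)*conj(1)]
      = (1/12)[(9) + (-1) + (4) + (0) + (9) + (3)] = 24/12 = 2
  <chi_rho, chi_2> = (1/12)[1*(9)*conj(1) + 1*(-1)*conj(1) + 2*(2)*conj(1) + 2*(0)*conj(1) + 3*(3)*conj(-1) + 3*(1)*conj(-1)]
      = (1/12)[(9) + (-1) + (4) + (0) + (-9) + (-3)] = 0/12 = 0
  <chi_rho, chi_3> = (1/12)[1*(9)*conj(1) + 1*(-1)*conj(-1) + 2*(2)*conj(-1) + 2*(0)*conj(1) + 3*(3)*conj(1) + 3*(1)*conj(-1)]
      = (1/12)[(9) + (1) + (-4) + (0) + (9) + (-3)] = 12/12 = 1
  <chi_rho, chi_4> = (1/12)[1*(9)*conj(1) + 1*(-1)*conj(-1) + 2*(2)*conj(-1) + 2*(0)*conj(1) + 3*(3)*conj(-1) + 3*(1)*conj(1)]
      = (1/12)[(9) + (1) + (-4) + (0) + (-9) + (3)] = 0/12 = 0
  <chi_rho, chi_5> = (1/12)[1*(9)*conj(2) + 1*(-1)*conj(-2) + 2*(2)*conj(1) + 2*(0)*conj(-1) + 3*(3)*conj(0) + 3*(1)*conj(0)]
      = (1/12)[(18) + (2) + (4) + (0) + (0) + (0)] = 24/12 = 2
  <chi_rho, chi_6> = (1/12)[1*(9)*conj(2) + 1*(-1)*conj(2) + 2*(2)*conj(-1) + 2*(0)*conj(-1) + 3*(3)*conj(0) + 3*(1)*conj(0)]
      = (1/12)[(18) + (-2) + (-4) + (0) + (0) + (0)] = 12/12 = 1
Dimension check: dim(rho) = sum (mult * dim) = 2*1 + 0*1 + 1*1 + 0*1 + 2*2 + 1*2 = 9 = chi_rho(e) = 9.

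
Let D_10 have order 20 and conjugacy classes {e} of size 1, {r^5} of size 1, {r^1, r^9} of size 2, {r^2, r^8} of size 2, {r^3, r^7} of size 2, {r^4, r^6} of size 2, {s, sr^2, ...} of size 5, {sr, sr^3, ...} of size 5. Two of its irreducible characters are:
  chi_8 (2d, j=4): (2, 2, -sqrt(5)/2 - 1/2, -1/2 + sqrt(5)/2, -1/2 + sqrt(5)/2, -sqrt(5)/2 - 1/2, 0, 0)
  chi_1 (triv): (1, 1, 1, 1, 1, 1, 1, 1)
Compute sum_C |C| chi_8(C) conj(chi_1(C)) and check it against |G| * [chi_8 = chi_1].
Sum = 0; so <chi_8, chi_1> = 0 (distinct irreducibles are orthogonal).

Details: Compute term by term over conjugacy classes (|C| * chi_8(C) * conj(chi_1(C))):
  1*(2)*conj(1) + 1*(2)*conj(1) + 2*(-sqrt(5)/2 - 1/2)*conj(1) + 2*(-1/2 + sqrt(5)/2)*conj(1) + 2*(-1/2 + sqrt(5)/2)*conj(1) + 2*(-sqrt(5)/2 - 1/2)*conj(1) + 5*(0)*conj(1) + 5*(0)*conj(1)
  = (2) + (2) + (-sqrt(5) - 1) + (-1 + sqrt(5)) + (-1 + sqrt(5)) + (-sqrt(5) - 1) + (0) + (0)
  = 0.
Dividing by |G| = 20 gives 0/20 = 0, matching the row-orthogonality relation <chi_8, chi_1> = [chi_8 = chi_1].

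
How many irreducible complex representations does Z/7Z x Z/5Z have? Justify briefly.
35

Solution. The number of irreducible complex representations of a finite group equals its number of conjugacy classes. Z/7Z x Z/5Z is abelian of order 35, so every element is its own conjugacy class: 35 classes, so Z/7Z x Z/5Z (order 35) has exactly 35 irreducible complex representations.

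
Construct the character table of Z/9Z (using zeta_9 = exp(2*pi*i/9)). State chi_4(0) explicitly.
Character table of Z/9Z (irreps indexed chi_0,...,chi_8 with chi_k(m) = zeta_9^(k*m), zeta_9 = exp(2*pi*i/9)):
  irrep \ class  {0} (size 1)  {1} (size 1)    {2} (size 1)    {3} (size 1)    {4} (size 1)    {5} (size 1)    {6} (size 1)    {7} (size 1)    {8} (size 1)  
  chi_0          1             1               1               1               1               1               1               1               1             
  chi_1          1             exp(2*I*pi/9)   exp(4*I*pi/9)   exp(2*I*pi/3)   exp(8*I*pi/9)   exp(-8*I*pi/9)  exp(-2*I*pi/3)  exp(-4*I*pi/9)  exp(-2*I*pi/9)
  chi_2          1             exp(4*I*pi/9)   exp(8*I*pi/9)   exp(-2*I*pi/3)  exp(-2*I*pi/9)  exp(2*I*pi/9)   exp(2*I*pi/3)   exp(-8*I*pi/9)  exp(-4*I*pi/9)
  chi_3          1             exp(2*I*pi/3)   exp(-2*I*pi/3)  1               exp(2*I*pi/3)   exp(-2*I*pi/3)  1               exp(2*I*pi/3)   exp(-2*I*pi/3)
  chi_4          1             exp(8*I*pi/9)   exp(-2*I*pi/9)  exp(2*I*pi/3)   exp(-4*I*pi/9)  exp(4*I*pi/9)   exp(-2*I*pi/3)  exp(2*I*pi/9)   exp(-8*I*pi/9)
  chi_5          1             exp(-8*I*pi/9)  exp(2*I*pi/9)   exp(-2*I*pi/3)  exp(4*I*pi/9)   exp(-4*I*pi/9)  exp(2*I*pi/3)   exp(-2*I*pi/9)  exp(8*I*pi/9) 
  chi_6          1             exp(-2*I*pi/3)  exp(2*I*pi/3)   1               exp(-2*I*pi/3)  exp(2*I*pi/3)   1               exp(-2*I*pi/3)  exp(2*I*pi/3) 
  chi_7          1             exp(-4*I*pi/9)  exp(-8*I*pi/9)  exp(2*I*pi/3)   exp(2*I*pi/9)   exp(-2*I*pi/9)  exp(-2*I*pi/3)  exp(8*I*pi/9)   exp(4*I*pi/9) 
  chi_8          1             exp(-2*I*pi/9)  exp(-4*I*pi/9)  exp(-2*I*pi/3)  exp(-8*I*pi/9)  exp(8*I*pi/9)   exp(2*I*pi/3)   exp(4*I*pi/9)   exp(2*I*pi/9) 

Spot check: chi_4(0) = zeta_9^(4*0) = zeta_9^0 = 1.

Argument: Z/9Z is abelian, so all 9 irreducible complex representations are 1-dimensional. They are given by chi_k(m) = zeta_9^(k*m) for k = 0,...,8. Row orthogonality: sum_m chi_k(m) conj(chi_l(m)) = 9 * [k = l].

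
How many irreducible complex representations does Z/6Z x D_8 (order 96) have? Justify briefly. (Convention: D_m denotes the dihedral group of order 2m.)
42

Why: The number of irreducible complex representations of a finite group equals its number of conjugacy classes. For a direct product, #classes(G x H) = #classes(G) * #classes(H). Z/6Z has 6 classes (abelian), D_8 has 7 classes, so 6 * 7 = 42, so Z/6Z x D_8 (order 96) has exactly 42 irreducible complex representations.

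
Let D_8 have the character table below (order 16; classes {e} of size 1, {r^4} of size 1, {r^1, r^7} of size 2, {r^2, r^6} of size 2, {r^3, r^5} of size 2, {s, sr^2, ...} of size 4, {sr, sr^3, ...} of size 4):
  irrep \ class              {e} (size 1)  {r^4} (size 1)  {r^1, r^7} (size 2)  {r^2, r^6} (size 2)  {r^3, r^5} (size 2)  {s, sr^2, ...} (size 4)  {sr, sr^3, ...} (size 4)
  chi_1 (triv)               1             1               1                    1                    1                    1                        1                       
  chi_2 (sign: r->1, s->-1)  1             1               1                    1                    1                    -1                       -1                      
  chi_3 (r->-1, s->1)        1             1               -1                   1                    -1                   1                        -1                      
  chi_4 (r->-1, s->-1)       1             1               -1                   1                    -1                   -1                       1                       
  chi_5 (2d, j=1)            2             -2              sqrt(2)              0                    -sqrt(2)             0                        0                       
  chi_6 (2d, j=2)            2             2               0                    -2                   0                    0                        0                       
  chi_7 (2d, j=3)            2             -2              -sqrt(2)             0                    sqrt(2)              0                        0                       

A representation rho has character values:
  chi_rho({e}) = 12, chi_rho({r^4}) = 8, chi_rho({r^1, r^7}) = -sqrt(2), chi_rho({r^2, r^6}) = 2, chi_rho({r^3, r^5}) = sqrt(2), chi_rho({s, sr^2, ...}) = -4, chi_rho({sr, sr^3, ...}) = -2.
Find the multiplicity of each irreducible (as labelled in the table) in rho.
Multiplicities: chi_1: 0, chi_2: 3, chi_3: 1, chi_4: 2, chi_5: 0, chi_6: 2, chi_7: 1.

Why: Use <chi_rho, chi> = (1/|G|) sum_C |C| * chi_rho(C) * conj(chi(C)) with |G| = 16 for each irreducible chi in the table:
  <chi_rho, chi_1> = (1/16)[1*(12)*conj(1) + 1*(8)*conj(1) + 2*(-sqrt(2))*conj(1) + 2*(2)*conj(1) + 2*(sqrt(2))*conj(1) + 4*(-4)*conj(1) + 4*(-2)*conj(1)]
      = (1/16)[(12) + (8) + (-2*sqrt(2)) + (4) + (2*sqrt(2)) + (-16) + (-8)] = 0/16 = 0
  <chi_rho, chi_2> = (1/16)[1*(12)*conj(1) + 1*(8)*conj(1) + 2*(-sqrt(2))*conj(1) + 2*(2)*conj(1) + 2*(sqrt(2))*conj(1) + 4*(-4)*conj(-1) + 4*(-2)*conj(-1)]
      = (1/16)[(12) + (8) + (-2*sqrt(2)) + (4) + (2*sqrt(2)) + (16) + (8)] = 48/16 = 3
  <chi_rho, chi_3> = (1/16)[1*(12)*conj(1) + 1*(8)*conj(1) + 2*(-sqrt(2))*conj(-1) + 2*(2)*conj(1) + 2*(sqrt(2))*conj(-1) + 4*(-4)*conj(1) + 4*(-2)*conj(-1)]
      = (1/16)[(12) + (8) + (2*sqrt(2)) + (4) + (-2*sqrt(2)) + (-16) + (8)] = 16/16 = 1
  <chi_rho, chi_4> = (1/16)[1*(12)*conj(1) + 1*(8)*conj(1) + 2*(-sqrt(2))*conj(-1) + 2*(2)*conj(1) + 2*(sqrt(2))*conj(-1) + 4*(-4)*conj(-1) + 4*(-2)*conj(1)]
      = (1/16)[(12) + (8) + (2*sqrt(2)) + (4) + (-2*sqrt(2)) + (16) + (-8)] = 32/16 = 2
  <chi_rho, chi_5> = (1/16)[1*(12)*conj(2) + 1*(8)*conj(-2) + 2*(-sqrt(2))*conj(sqrt(2)) + 2*(2)*conj(0) + 2*(sqrt(2))*conj(-sqrt(2)) + 4*(-4)*conj(0) + 4*(-2)*conj(0)]
      = (1/16)[(24) + (-16) + (-4) + (0) + (-4) + (0) + (0)] = 0/16 = 0
  <chi_rho, chi_6> = (1/16)[1*(12)*conj(2) + 1*(8)*conj(2) + 2*(-sqrt(2))*conj(0) + 2*(2)*conj(-2) + 2*(sqrt(2))*conj(0) + 4*(-4)*conj(0) + 4*(-2)*conj(0)]
      = (1/16)[(24) + (16) + (0) + (-8) + (0) + (0) + (0)] = 32/16 = 2
  <chi_rho, chi_7> = (1/16)[1*(12)*conj(2) + 1*(8)*conj(-2) + 2*(-sqrt(2))*conj(-sqrt(2)) + 2*(2)*conj(0) + 2*(sqrt(2))*conj(sqrt(2)) + 4*(-4)*conj(0) + 4*(-2)*conj(0)]
      = (1/16)[(24) + (-16) + (4) + (0) + (4) + (0) + (0)] = 16/16 = 1
Dimension check: dim(rho) = sum (mult * dim) = 0*1 + 3*1 + 1*1 + 2*1 + 0*2 + 2*2 + 1*2 = 12 = chi_rho(e) = 12.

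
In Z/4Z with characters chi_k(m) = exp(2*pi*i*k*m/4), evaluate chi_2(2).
chi_2(2) = zeta_4^4 = 1

Argument: chi_2(2) = zeta_4^(2*2) = zeta_4^4. Since zeta_4^4 = 1, this equals zeta_4^0 = exp(2*pi*i*0/4) = 1.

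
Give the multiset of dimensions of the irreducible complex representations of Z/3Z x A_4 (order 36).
Dimensions: 1, 1, 1, 1, 1, 1, 1, 1, 1, 3, 3, 3

Solution. There are 12 irreducibles (= number of conjugacy classes). Their dimensions d_i satisfy sum d_i^2 = |G| = 36: 1 + 1 + 1 + 1 + 1 + 1 + 1 + 1 + 1 + 9 + 9 + 9 = 36. (For the product with Z/3Z: each of the 3 1-dim characters of Z/3Z tensors with each irrep of A_4, giving 3 copies of each A_4-dimension.)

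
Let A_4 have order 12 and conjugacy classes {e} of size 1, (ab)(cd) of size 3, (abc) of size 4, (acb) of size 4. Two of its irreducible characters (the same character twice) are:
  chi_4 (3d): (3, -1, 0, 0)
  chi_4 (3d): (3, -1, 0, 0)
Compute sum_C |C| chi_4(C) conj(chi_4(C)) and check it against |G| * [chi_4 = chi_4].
Sum = 12 = |G| = 12; so <chi_4, chi_4> = 1 (norm-1 confirms irreducibility).

Compute term by term over conjugacy classes (|C| * chi_4(C) * conj(chi_4(C))):
  1*(3)*conj(3) + 3*(-1)*conj(-1) + 4*(0)*conj(0) + 4*(0)*conj(0)
  = (9) + (3) + (0) + (0)
  = 12.
(Exp terms are combined using exp(i*s)*conj(exp(i*t)) = exp(i*(s-t)), and sums of them are collapsed using the identity that for every m > 1 the m distinct m-th roots of unity sum to 0, e.g. 1 + exp(2*I*pi/3) + exp(-2*I*pi/3) = 0.)
Dividing by |G| = 12 gives 12/12 = 1, matching the row-orthogonality relation <chi_4, chi_4> = [chi_4 = chi_4].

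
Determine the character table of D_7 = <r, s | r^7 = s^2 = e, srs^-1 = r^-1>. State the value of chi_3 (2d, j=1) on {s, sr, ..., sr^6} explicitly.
Conjugacy classes: {e} of size 1, {r^1, r^6} of size 2, {r^2, r^5} of size 2, {r^3, r^4} of size 2, {s, sr, ..., sr^6} of size 7.
Character table:
  irrep \ class              {e} (size 1)  {r^1, r^6} (size 2)  {r^2, r^5} (size 2)  {r^3, r^4} (size 2)  {s, sr, ..., sr^6} (size 7)
  chi_1 (triv)               1             1                    1                    1                    1                          
  chi_2 (sign: r->1, s->-1)  1             1                    1                    1                    -1                         
  chi_3 (2d, j=1)            2             2*cos(2*pi/7)        -2*cos(3*pi/7)       -2*cos(pi/7)         0                          
  chi_4 (2d, j=2)            2             -2*cos(3*pi/7)       -2*cos(pi/7)         2*cos(2*pi/7)        0                          
  chi_5 (2d, j=3)            2             -2*cos(pi/7)         2*cos(2*pi/7)        -2*cos(3*pi/7)       0                          

Spot check: chi_3 (2d, j=1) on {s, sr, ..., sr^6} = 0.

Why: D_7 has order 2*7 = 14 with 5 conjugacy classes, hence 5 irreducibles. Sum of squared dims 1 + 1 + 4 + 4 + 4 = 14 = |G|. Linear characters come from the abelianisation; the 2-dimensional irreps have character r^k -> 2*cos(2*pi*j*k/7), reflections -> 0.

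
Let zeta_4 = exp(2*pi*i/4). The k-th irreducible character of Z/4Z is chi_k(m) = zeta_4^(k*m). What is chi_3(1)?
chi_3(1) = zeta_4^3 = -I

Working: chi_3(1) = zeta_4^(3*1) = zeta_4^3. Since zeta_4^4 = 1, this equals zeta_4^3 = exp(2*pi*i*3/4) = -I.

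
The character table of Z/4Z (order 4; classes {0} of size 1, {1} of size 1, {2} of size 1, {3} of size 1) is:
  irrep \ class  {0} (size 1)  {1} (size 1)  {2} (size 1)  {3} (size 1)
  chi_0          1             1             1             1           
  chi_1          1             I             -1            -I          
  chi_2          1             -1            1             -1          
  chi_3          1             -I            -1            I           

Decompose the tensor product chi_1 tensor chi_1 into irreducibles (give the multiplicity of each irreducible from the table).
chi_1 tensor chi_1 = chi_2 (all other irreducibles have multiplicity 0).

Working: The character of a tensor product is the pointwise product (chi_1 * chi_1)(C) = chi_1(C) * chi_1(C):
  {0}: (1)*(1), {1}: (I)*(I), {2}: (-1)*(-1), {3}: (-I)*(-I)
so (chi_1 * chi_1) takes values
  {0} -> 1, {1} -> -1, {2} -> 1, {3} -> -1.
Now take the inner product of this character with each irreducible chi from the table, <chi_1*chi_1, chi> = (1/4) sum_C |C| (chi_1*chi_1)(C) conj(chi(C)):
  <chi_1*chi_1, chi_0> = (1/4)[1*(1)*conj(1) + 1*(-1)*conj(1) + 1*(1)*conj(1) + 1*(-1)*conj(1)]
      = (1/4)[(1) + (-1) + (1) + (-1)] = 0/4 = 0
  <chi_1*chi_1, chi_1> = (1/4)[1*(1)*conj(1) + 1*(-1)*conj(I) + 1*(1)*conj(-1) + 1*(-1)*conj(-I)]
      = (1/4)[(1) + (I) + (-1) + (-I)] = 0/4 = 0
  <chi_1*chi_1, chi_2> = (1/4)[1*(1)*conj(1) + 1*(-1)*conj(-1) + 1*(1)*conj(1) + 1*(-1)*conj(-1)]
      = (1/4)[(1) + (1) + (1) + (1)] = 4/4 = 1
  <chi_1*chi_1, chi_3> = (1/4)[1*(1)*conj(1) + 1*(-1)*conj(-I) + 1*(1)*conj(-1) + 1*(-1)*conj(I)]
      = (1/4)[(1) + (-I) + (-1) + (I)] = 0/4 = 0
(Exp terms are combined using exp(i*s)*conj(exp(i*t)) = exp(i*(s-t)), and sums of them are collapsed using the identity that for every m > 1 the m distinct m-th roots of unity sum to 0, e.g. 1 + exp(2*I*pi/3) + exp(-2*I*pi/3) = 0.)
Hence the multiplicities are chi_2: 1. Dimension check: dim(chi_1)*dim(chi_1) = 1*1 = 1 and sum (mult * dim) = 1*1 = 1.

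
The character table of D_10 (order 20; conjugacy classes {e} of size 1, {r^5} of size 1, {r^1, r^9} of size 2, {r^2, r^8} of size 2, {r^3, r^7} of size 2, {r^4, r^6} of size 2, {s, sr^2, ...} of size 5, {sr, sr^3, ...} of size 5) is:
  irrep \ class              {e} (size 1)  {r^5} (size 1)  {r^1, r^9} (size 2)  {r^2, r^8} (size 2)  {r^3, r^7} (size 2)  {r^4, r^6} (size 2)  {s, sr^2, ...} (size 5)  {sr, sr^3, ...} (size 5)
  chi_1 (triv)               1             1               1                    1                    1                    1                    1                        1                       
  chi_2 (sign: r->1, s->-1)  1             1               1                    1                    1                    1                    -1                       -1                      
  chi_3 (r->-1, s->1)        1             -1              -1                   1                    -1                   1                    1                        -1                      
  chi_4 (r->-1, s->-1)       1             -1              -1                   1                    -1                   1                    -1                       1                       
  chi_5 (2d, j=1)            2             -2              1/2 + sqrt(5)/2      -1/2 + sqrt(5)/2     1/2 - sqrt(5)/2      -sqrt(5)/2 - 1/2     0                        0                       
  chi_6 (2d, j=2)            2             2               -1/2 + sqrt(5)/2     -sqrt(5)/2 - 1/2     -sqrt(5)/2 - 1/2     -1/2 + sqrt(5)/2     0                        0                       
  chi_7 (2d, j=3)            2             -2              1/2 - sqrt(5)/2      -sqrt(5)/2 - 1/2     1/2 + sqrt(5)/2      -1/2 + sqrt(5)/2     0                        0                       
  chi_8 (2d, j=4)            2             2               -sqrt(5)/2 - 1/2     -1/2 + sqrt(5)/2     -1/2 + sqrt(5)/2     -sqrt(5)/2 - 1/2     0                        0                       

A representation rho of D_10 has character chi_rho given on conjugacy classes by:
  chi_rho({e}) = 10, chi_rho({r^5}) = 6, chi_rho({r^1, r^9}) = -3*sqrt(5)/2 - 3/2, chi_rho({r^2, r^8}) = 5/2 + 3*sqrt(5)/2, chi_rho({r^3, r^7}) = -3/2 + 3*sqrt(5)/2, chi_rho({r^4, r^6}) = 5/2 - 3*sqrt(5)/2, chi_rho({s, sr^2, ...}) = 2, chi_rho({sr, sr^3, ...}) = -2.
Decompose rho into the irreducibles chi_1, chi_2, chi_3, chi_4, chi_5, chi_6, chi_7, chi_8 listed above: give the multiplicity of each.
Multiplicities: chi_1: 1, chi_2: 1, chi_3: 2, chi_4: 0, chi_5: 0, chi_6: 0, chi_7: 0, chi_8: 3.

Argument: Use <chi_rho, chi> = (1/|G|) sum_C |C| * chi_rho(C) * conj(chi(C)) with |G| = 20 for each irreducible chi in the table:
  <chi_rho, chi_1> = (1/20)[1*(10)*conj(1) + 1*(6)*conj(1) + 2*(-3*sqrt(5)/2 - 3/2)*conj(1) + 2*(5/2 + 3*sqrt(5)/2)*conj(1) + 2*(-3/2 + 3*sqrt(5)/2)*conj(1) + 2*(5/2 - 3*sqrt(5)/2)*conj(1) + 5*(2)*conj(1) + 5*(-2)*conj(1)]
      = (1/20)[(10) + (6) + (-3*sqrt(5) - 3) + (5 + 3*sqrt(5)) + (-3 + 3*sqrt(5)) + (5 - 3*sqrt(5)) + (10) + (-10)] = 20/20 = 1
  <chi_rho, chi_2> = (1/20)[1*(10)*conj(1) + 1*(6)*conj(1) + 2*(-3*sqrt(5)/2 - 3/2)*conj(1) + 2*(5/2 + 3*sqrt(5)/2)*conj(1) + 2*(-3/2 + 3*sqrt(5)/2)*conj(1) + 2*(5/2 - 3*sqrt(5)/2)*conj(1) + 5*(2)*conj(-1) + 5*(-2)*conj(-1)]
      = (1/20)[(10) + (6) + (-3*sqrt(5) - 3) + (5 + 3*sqrt(5)) + (-3 + 3*sqrt(5)) + (5 - 3*sqrt(5)) + (-10) + (10)] = 20/20 = 1
  <chi_rho, chi_3> = (1/20)[1*(10)*conj(1) + 1*(6)*conj(-1) + 2*(-3*sqrt(5)/2 - 3/2)*conj(-1) + 2*(5/2 + 3*sqrt(5)/2)*conj(1) + 2*(-3/2 + 3*sqrt(5)/2)*conj(-1) + 2*(5/2 - 3*sqrt(5)/2)*conj(1) + 5*(2)*conj(1) + 5*(-2)*conj(-1)]
      = (1/20)[(10) + (-6) + (3 + 3*sqrt(5)) + (5 + 3*sqrt(5)) + (3 - 3*sqrt(5)) + (5 - 3*sqrt(5)) + (10) + (10)] = 40/20 = 2
  <chi_rho, chi_4> = (1/20)[1*(10)*conj(1) + 1*(6)*conj(-1) + 2*(-3*sqrt(5)/2 - 3/2)*conj(-1) + 2*(5/2 + 3*sqrt(5)/2)*conj(1) + 2*(-3/2 + 3*sqrt(5)/2)*conj(-1) + 2*(5/2 - 3*sqrt(5)/2)*conj(1) + 5*(2)*conj(-1) + 5*(-2)*conj(1)]
      = (1/20)[(10) + (-6) + (3 + 3*sqrt(5)) + (5 + 3*sqrt(5)) + (3 - 3*sqrt(5)) + (5 - 3*sqrt(5)) + (-10) + (-10)] = 0/20 = 0
  <chi_rho, chi_5> = (1/20)[1*(10)*conj(2) + 1*(6)*conj(-2) + 2*(-3*sqrt(5)/2 - 3/2)*conj(1/2 + sqrt(5)/2) + 2*(5/2 + 3*sqrt(5)/2)*conj(-1/2 + sqrt(5)/2) + 2*(-3/2 + 3*sqrt(5)/2)*conj(1/2 - sqrt(5)/2) + 2*(5/2 - 3*sqrt(5)/2)*conj(-sqrt(5)/2 - 1/2) + 5*(2)*conj(0) + 5*(-2)*conj(0)]
      = (1/20)[(20) + (-12) + (-9 - 3*sqrt(5)) + (sqrt(5) + 5) + (-9 + 3*sqrt(5)) + (5 - sqrt(5)) + (0) + (0)] = 0/20 = 0
  <chi_rho, chi_6> = (1/20)[1*(10)*conj(2) + 1*(6)*conj(2) + 2*(-3*sqrt(5)/2 - 3/2)*conj(-1/2 + sqrt(5)/2) + 2*(5/2 + 3*sqrt(5)/2)*conj(-sqrt(5)/2 - 1/2) + 2*(-3/2 + 3*sqrt(5)/2)*conj(-sqrt(5)/2 - 1/2) + 2*(5/2 - 3*sqrt(5)/2)*conj(-1/2 + sqrt(5)/2) + 5*(2)*conj(0) + 5*(-2)*conj(0)]
      = (1/20)[(20) + (12) + (-6) + (-10 - 4*sqrt(5)) + (-6) + (-10 + 4*sqrt(5)) + (0) + (0)] = 0/20 = 0
  <chi_rho, chi_7> = (1/20)[1*(10)*conj(2) + 1*(6)*conj(-2) + 2*(-3*sqrt(5)/2 - 3/2)*conj(1/2 - sqrt(5)/2) + 2*(5/2 + 3*sqrt(5)/2)*conj(-sqrt(5)/2 - 1/2) + 2*(-3/2 + 3*sqrt(5)/2)*conj(1/2 + sqrt(5)/2) + 2*(5/2 - 3*sqrt(5)/2)*conj(-1/2 + sqrt(5)/2) + 5*(2)*conj(0) + 5*(-2)*conj(0)]
      = (1/20)[(20) + (-12) + (6) + (-10 - 4*sqrt(5)) + (6) + (-10 + 4*sqrt(5)) + (0) + (0)] = 0/20 = 0
  <chi_rho, chi_8> = (1/20)[1*(10)*conj(2) + 1*(6)*conj(2) + 2*(-3*sqrt(5)/2 - 3/2)*conj(-sqrt(5)/2 - 1/2) + 2*(5/2 + 3*sqrt(5)/2)*conj(-1/2 + sqrt(5)/2) + 2*(-3/2 + 3*sqrt(5)/2)*conj(-1/2 + sqrt(5)/2) + 2*(5/2 - 3*sqrt(5)/2)*conj(-sqrt(5)/2 - 1/2) + 5*(2)*conj(0) + 5*(-2)*conj(0)]
      = (1/20)[(20) + (12) + (3*sqrt(5) + 9) + (sqrt(5) + 5) + (9 - 3*sqrt(5)) + (5 - sqrt(5)) + (0) + (0)] = 60/20 = 3
Dimension check: dim(rho) = sum (mult * dim) = 1*1 + 1*1 + 2*1 + 0*1 + 0*2 + 0*2 + 0*2 + 3*2 = 10 = chi_rho(e) = 10.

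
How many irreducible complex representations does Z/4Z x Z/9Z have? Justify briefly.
36

Solution. The number of irreducible complex representations of a finite group equals its number of conjugacy classes. Z/4Z x Z/9Z is abelian of order 36, so every element is its own conjugacy class: 36 classes, so Z/4Z x Z/9Z (order 36) has exactly 36 irreducible complex representations.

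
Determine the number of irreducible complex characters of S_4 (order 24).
5

Details: The number of irreducible complex representations of a finite group equals its number of conjugacy classes. Conjugacy classes in S_4 correspond to cycle types, i.e. partitions of 4; there are p(4) = 5 of them, so S_4 (order 24) has exactly 5 irreducible complex representations.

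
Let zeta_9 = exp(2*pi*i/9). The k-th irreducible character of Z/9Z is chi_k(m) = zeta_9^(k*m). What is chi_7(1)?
chi_7(1) = zeta_9^7 = exp(-4*I*pi/9)

Details: chi_7(1) = zeta_9^(7*1) = zeta_9^7. Since zeta_9^9 = 1, this equals zeta_9^7 = exp(2*pi*i*7/9) = exp(-4*I*pi/9).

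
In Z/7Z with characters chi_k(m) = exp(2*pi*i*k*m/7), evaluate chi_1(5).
chi_1(5) = zeta_7^5 = exp(-4*I*pi/7)

Proof sketch: chi_1(5) = zeta_7^(1*5) = zeta_7^5. Since zeta_7^7 = 1, this equals zeta_7^5 = exp(2*pi*i*5/7) = exp(-4*I*pi/7).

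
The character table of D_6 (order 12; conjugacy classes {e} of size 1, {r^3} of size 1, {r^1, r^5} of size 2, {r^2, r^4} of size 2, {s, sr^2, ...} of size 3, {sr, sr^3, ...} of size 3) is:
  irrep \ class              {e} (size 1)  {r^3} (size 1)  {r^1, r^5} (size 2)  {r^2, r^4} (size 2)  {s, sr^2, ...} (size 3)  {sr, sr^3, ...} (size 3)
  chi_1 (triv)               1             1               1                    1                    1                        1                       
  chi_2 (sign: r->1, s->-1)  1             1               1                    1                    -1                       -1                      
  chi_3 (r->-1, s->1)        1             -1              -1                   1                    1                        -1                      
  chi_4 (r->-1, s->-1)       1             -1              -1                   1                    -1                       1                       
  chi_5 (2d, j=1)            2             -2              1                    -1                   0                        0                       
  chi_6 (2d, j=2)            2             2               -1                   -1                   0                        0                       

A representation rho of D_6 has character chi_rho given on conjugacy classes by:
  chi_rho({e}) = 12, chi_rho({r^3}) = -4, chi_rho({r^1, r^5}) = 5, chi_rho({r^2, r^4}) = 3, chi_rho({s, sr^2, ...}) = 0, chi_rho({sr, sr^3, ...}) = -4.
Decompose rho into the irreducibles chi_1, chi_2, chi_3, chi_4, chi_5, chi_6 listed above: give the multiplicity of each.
Multiplicities: chi_1: 1, chi_2: 3, chi_3: 2, chi_4: 0, chi_5: 3, chi_6: 0.

Explanation: Use <chi_rho, chi> = (1/|G|) sum_C |C| * chi_rho(C) * conj(chi(C)) with |G| = 12 for each irreducible chi in the table:
  <chi_rho, chi_1> = (1/12)[1*(12)*conj(1) + 1*(-4)*conj(1) + 2*(5)*conj(1) + 2*(3)*conj(1) + 3*(0)*conj(1) + 3*(-4)*conj(1)]
      = (1/12)[(12) + (-4) + (10) + (6) + (0) + (-12)] = 12/12 = 1
  <chi_rho, chi_2> = (1/12)[1*(12)*conj(1) + 1*(-4)*conj(1) + 2*(5)*conj(1) + 2*(3)*conj(1) + 3*(0)*conj(-1) + 3*(-4)*conj(-1)]
      = (1/12)[(12) + (-4) + (10) + (6) + (0) + (12)] = 36/12 = 3
  <chi_rho, chi_3> = (1/12)[1*(12)*conj(1) + 1*(-4)*conj(-1) + 2*(5)*conj(-1) + 2*(3)*conj(1) + 3*(0)*conj(1) + 3*(-4)*conj(-1)]
      = (1/12)[(12) + (4) + (-10) + (6) + (0) + (12)] = 24/12 = 2
  <chi_rho, chi_4> = (1/12)[1*(12)*conj(1) + 1*(-4)*conj(-1) + 2*(5)*conj(-1) + 2*(3)*conj(1) + 3*(0)*conj(-1) + 3*(-4)*conj(1)]
      = (1/12)[(12) + (4) + (-10) + (6) + (0) + (-12)] = 0/12 = 0
  <chi_rho, chi_5> = (1/12)[1*(12)*conj(2) + 1*(-4)*conj(-2) + 2*(5)*conj(1) + 2*(3)*conj(-1) + 3*(0)*conj(0) + 3*(-4)*conj(0)]
      = (1/12)[(24) + (8) + (10) + (-6) + (0) + (0)] = 36/12 = 3
  <chi_rho, chi_6> = (1/12)[1*(12)*conj(2) + 1*(-4)*conj(2) + 2*(5)*conj(-1) + 2*(3)*conj(-1) + 3*(0)*conj(0) + 3*(-4)*conj(0)]
      = (1/12)[(24) + (-8) + (-10) + (-6) + (0) + (0)] = 0/12 = 0
Dimension check: dim(rho) = sum (mult * dim) = 1*1 + 3*1 + 2*1 + 0*1 + 3*2 + 0*2 = 12 = chi_rho(e) = 12.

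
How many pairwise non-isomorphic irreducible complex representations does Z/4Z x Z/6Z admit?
24

Derivation: The number of irreducible complex representations of a finite group equals its number of conjugacy classes. Z/4Z x Z/6Z is abelian of order 24, so every element is its own conjugacy class: 24 classes, so Z/4Z x Z/6Z (order 24) has exactly 24 irreducible complex representations.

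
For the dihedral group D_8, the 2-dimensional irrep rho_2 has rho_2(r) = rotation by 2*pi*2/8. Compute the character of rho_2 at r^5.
chi_{rho_2}(r^5) = 2*cos(2*pi*2*5/8) = 0

Working: rho_2(r^5) is rotation by angle 2*pi*2*5/8, whose trace is 2*cos(2*pi*2*5/8) = 0.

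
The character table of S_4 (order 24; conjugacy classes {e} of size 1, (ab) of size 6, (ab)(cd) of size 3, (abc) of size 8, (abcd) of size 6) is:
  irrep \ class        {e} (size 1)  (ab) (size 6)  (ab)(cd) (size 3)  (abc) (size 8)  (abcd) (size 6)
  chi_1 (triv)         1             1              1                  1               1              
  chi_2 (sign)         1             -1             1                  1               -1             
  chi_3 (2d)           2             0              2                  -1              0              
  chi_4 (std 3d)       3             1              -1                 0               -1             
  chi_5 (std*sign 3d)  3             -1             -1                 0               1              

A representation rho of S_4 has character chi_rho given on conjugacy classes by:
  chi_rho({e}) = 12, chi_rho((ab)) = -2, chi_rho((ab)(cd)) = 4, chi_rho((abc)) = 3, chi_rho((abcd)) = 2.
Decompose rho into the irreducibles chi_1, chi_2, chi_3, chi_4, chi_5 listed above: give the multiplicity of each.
Multiplicities: chi_1: 2, chi_2: 2, chi_3: 1, chi_4: 0, chi_5: 2.

Why: Use <chi_rho, chi> = (1/|G|) sum_C |C| * chi_rho(C) * conj(chi(C)) with |G| = 24 for each irreducible chi in the table:
  <chi_rho, chi_1> = (1/24)[1*(12)*conj(1) + 6*(-2)*conj(1) + 3*(4)*conj(1) + 8*(3)*conj(1) + 6*(2)*conj(1)]
      = (1/24)[(12) + (-12) + (12) + (24) + (12)] = 48/24 = 2
  <chi_rho, chi_2> = (1/24)[1*(12)*conj(1) + 6*(-2)*conj(-1) + 3*(4)*conj(1) + 8*(3)*conj(1) + 6*(2)*conj(-1)]
      = (1/24)[(12) + (12) + (12) + (24) + (-12)] = 48/24 = 2
  <chi_rho, chi_3> = (1/24)[1*(12)*conj(2) + 6*(-2)*conj(0) + 3*(4)*conj(2) + 8*(3)*conj(-1) + 6*(2)*conj(0)]
      = (1/24)[(24) + (0) + (24) + (-24) + (0)] = 24/24 = 1
  <chi_rho, chi_4> = (1/24)[1*(12)*conj(3) + 6*(-2)*conj(1) + 3*(4)*conj(-1) + 8*(3)*conj(0) + 6*(2)*conj(-1)]
      = (1/24)[(36) + (-12) + (-12) + (0) + (-12)] = 0/24 = 0
  <chi_rho, chi_5> = (1/24)[1*(12)*conj(3) + 6*(-2)*conj(-1) + 3*(4)*conj(-1) + 8*(3)*conj(0) + 6*(2)*conj(1)]
      = (1/24)[(36) + (12) + (-12) + (0) + (12)] = 48/24 = 2
Dimension check: dim(rho) = sum (mult * dim) = 2*1 + 2*1 + 1*2 + 0*3 + 2*3 = 12 = chi_rho(e) = 12.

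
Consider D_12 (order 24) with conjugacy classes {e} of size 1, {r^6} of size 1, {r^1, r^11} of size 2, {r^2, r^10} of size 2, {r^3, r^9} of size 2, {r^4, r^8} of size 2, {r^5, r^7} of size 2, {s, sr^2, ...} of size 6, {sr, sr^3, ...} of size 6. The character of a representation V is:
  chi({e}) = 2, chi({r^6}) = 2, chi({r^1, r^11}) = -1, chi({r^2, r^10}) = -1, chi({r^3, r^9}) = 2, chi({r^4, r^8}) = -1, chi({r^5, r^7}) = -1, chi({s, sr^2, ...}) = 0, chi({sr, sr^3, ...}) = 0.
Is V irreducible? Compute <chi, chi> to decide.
Irreducible: <chi, chi> = 1.

Working: <chi, chi> = (1/|G|) sum_C |C| * |chi(C)|^2 = (1/24)[1*|2|^2 + 1*|2|^2 + 2*|-1|^2 + 2*|-1|^2 + 2*|2|^2 + 2*|-1|^2 + 2*|-1|^2 + 6*|0|^2 + 6*|0|^2]
  = (1/24)[(4) + (4) + (2) + (2) + (8) + (2) + (2) + (0) + (0)] = 24/24 = 1.
A character is irreducible iff <chi, chi> = 1, so this representation is irreducible.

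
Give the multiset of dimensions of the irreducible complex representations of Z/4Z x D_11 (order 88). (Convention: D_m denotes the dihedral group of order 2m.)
Dimensions: 1, 1, 1, 1, 1, 1, 1, 1, 2, 2, 2, 2, 2, 2, 2, 2, 2, 2, 2, 2, 2, 2, 2, 2, 2, 2, 2, 2

Details: There are 28 irreducibles (= number of conjugacy classes). Their dimensions d_i satisfy sum d_i^2 = |G| = 88: 1 + 1 + 1 + 1 + 1 + 1 + 1 + 1 + 4 + 4 + 4 + 4 + 4 + 4 + 4 + 4 + 4 + 4 + 4 + 4 + 4 + 4 + 4 + 4 + 4 + 4 + 4 + 4 = 88. (For the product with Z/4Z: each of the 4 1-dim characters of Z/4Z tensors with each irrep of D_11, giving 4 copies of each D_11-dimension.)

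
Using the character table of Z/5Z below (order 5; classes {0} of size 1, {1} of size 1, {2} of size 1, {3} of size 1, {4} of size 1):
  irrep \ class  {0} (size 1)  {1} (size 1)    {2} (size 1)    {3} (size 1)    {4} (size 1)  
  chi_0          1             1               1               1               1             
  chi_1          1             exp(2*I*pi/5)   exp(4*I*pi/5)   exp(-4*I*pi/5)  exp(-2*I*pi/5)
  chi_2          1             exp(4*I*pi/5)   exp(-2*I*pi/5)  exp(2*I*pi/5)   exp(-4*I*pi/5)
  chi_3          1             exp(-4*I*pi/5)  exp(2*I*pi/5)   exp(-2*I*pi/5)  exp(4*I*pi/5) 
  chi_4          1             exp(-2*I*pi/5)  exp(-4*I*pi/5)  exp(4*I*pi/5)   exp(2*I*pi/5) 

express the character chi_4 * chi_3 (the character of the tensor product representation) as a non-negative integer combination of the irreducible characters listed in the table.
chi_4 tensor chi_3 = chi_2 (all other irreducibles have multiplicity 0).

Derivation: The character of a tensor product is the pointwise product (chi_4 * chi_3)(C) = chi_4(C) * chi_3(C):
  {0}: (1)*(1), {1}: (exp(-2*I*pi/5))*(exp(-4*I*pi/5)), {2}: (exp(-4*I*pi/5))*(exp(2*I*pi/5)), {3}: (exp(4*I*pi/5))*(exp(-2*I*pi/5)), {4}: (exp(2*I*pi/5))*(exp(4*I*pi/5))
so (chi_4 * chi_3) takes values
  {0} -> 1, {1} -> exp(4*I*pi/5), {2} -> exp(-2*I*pi/5), {3} -> exp(2*I*pi/5), {4} -> exp(-4*I*pi/5).
Now take the inner product of this character with each irreducible chi from the table, <chi_4*chi_3, chi> = (1/5) sum_C |C| (chi_4*chi_3)(C) conj(chi(C)):
  <chi_4*chi_3, chi_0> = (1/5)[1*(1)*conj(1) + 1*(exp(4*I*pi/5))*conj(1) + 1*(exp(-2*I*pi/5))*conj(1) + 1*(exp(2*I*pi/5))*conj(1) + 1*(exp(-4*I*pi/5))*conj(1)]
      = (1/5)[(1) + (exp(4*I*pi/5)) + (exp(-2*I*pi/5)) + (exp(2*I*pi/5)) + (exp(-4*I*pi/5))] = 0/5 = 0
  <chi_4*chi_3, chi_1> = (1/5)[1*(1)*conj(1) + 1*(exp(4*I*pi/5))*conj(exp(2*I*pi/5)) + 1*(exp(-2*I*pi/5))*conj(exp(4*I*pi/5)) + 1*(exp(2*I*pi/5))*conj(exp(-4*I*pi/5)) + 1*(exp(-4*I*pi/5))*conj(exp(-2*I*pi/5))]
      = (1/5)[(1) + (exp(2*I*pi/5)) + (exp(4*I*pi/5)) + (exp(-4*I*pi/5)) + (exp(-2*I*pi/5))] = 0/5 = 0
  <chi_4*chi_3, chi_2> = (1/5)[1*(1)*conj(1) + 1*(exp(4*I*pi/5))*conj(exp(4*I*pi/5)) + 1*(exp(-2*I*pi/5))*conj(exp(-2*I*pi/5)) + 1*(exp(2*I*pi/5))*conj(exp(2*I*pi/5)) + 1*(exp(-4*I*pi/5))*conj(exp(-4*I*pi/5))]
      = (1/5)[(1) + (1) + (1) + (1) + (1)] = 5/5 = 1
  <chi_4*chi_3, chi_3> = (1/5)[1*(1)*conj(1) + 1*(exp(4*I*pi/5))*conj(exp(-4*I*pi/5)) + 1*(exp(-2*I*pi/5))*conj(exp(2*I*pi/5)) + 1*(exp(2*I*pi/5))*conj(exp(-2*I*pi/5)) + 1*(exp(-4*I*pi/5))*conj(exp(4*I*pi/5))]
      = (1/5)[(1) + (exp(-2*I*pi/5)) + (exp(-4*I*pi/5)) + (exp(4*I*pi/5)) + (exp(2*I*pi/5))] = 0/5 = 0
  <chi_4*chi_3, chi_4> = (1/5)[1*(1)*conj(1) + 1*(exp(4*I*pi/5))*conj(exp(-2*I*pi/5)) + 1*(exp(-2*I*pi/5))*conj(exp(-4*I*pi/5)) + 1*(exp(2*I*pi/5))*conj(exp(4*I*pi/5)) + 1*(exp(-4*I*pi/5))*conj(exp(2*I*pi/5))]
      = (1/5)[(1) + (exp(-4*I*pi/5)) + (exp(2*I*pi/5)) + (exp(-2*I*pi/5)) + (exp(4*I*pi/5))] = 0/5 = 0
(Exp terms are combined using exp(i*s)*conj(exp(i*t)) = exp(i*(s-t)), and sums of them are collapsed using the identity that for every m > 1 the m distinct m-th roots of unity sum to 0, e.g. 1 + exp(2*I*pi/3) + exp(-2*I*pi/3) = 0.)
Hence the multiplicities are chi_2: 1. Dimension check: dim(chi_4)*dim(chi_3) = 1*1 = 1 and sum (mult * dim) = 1*1 = 1.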